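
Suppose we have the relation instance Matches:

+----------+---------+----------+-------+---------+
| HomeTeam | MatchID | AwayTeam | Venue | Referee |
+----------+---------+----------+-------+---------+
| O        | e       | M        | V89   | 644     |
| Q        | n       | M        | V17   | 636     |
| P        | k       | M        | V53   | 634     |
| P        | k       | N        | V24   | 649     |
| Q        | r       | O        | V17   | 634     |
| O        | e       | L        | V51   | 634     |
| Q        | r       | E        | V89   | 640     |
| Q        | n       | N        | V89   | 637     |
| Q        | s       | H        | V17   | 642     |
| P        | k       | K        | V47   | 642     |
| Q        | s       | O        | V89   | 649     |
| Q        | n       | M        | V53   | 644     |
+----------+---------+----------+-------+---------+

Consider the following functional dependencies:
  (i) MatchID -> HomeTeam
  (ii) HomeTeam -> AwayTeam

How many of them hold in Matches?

1

(i) MatchID -> HomeTeam: every LHS value maps to a single RHS value — holds.
(ii) HomeTeam -> AwayTeam: HomeTeam=O: 2 rows → AwayTeam takes values {M, L} — violation; HomeTeam=Q: 7 rows → AwayTeam takes values {M, O, E, N, H} — violation; HomeTeam=P: 3 rows → AwayTeam takes values {M, N, K} — violation — fails.
1 of the 2 dependencies holds.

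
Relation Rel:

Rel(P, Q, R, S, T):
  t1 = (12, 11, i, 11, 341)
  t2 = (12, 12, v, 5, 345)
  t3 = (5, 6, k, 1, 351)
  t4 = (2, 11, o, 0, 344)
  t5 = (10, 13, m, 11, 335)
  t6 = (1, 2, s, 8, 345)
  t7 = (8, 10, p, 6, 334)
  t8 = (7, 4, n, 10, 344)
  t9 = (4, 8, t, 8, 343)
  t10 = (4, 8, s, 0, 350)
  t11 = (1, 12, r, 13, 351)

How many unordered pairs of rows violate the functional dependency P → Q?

P=12: violating pairs (1,2) — 1 pair.
P=1: violating pairs (6,11) — 1 pair.
P=4: all 2 rows agree on Q — 0 pairs.

2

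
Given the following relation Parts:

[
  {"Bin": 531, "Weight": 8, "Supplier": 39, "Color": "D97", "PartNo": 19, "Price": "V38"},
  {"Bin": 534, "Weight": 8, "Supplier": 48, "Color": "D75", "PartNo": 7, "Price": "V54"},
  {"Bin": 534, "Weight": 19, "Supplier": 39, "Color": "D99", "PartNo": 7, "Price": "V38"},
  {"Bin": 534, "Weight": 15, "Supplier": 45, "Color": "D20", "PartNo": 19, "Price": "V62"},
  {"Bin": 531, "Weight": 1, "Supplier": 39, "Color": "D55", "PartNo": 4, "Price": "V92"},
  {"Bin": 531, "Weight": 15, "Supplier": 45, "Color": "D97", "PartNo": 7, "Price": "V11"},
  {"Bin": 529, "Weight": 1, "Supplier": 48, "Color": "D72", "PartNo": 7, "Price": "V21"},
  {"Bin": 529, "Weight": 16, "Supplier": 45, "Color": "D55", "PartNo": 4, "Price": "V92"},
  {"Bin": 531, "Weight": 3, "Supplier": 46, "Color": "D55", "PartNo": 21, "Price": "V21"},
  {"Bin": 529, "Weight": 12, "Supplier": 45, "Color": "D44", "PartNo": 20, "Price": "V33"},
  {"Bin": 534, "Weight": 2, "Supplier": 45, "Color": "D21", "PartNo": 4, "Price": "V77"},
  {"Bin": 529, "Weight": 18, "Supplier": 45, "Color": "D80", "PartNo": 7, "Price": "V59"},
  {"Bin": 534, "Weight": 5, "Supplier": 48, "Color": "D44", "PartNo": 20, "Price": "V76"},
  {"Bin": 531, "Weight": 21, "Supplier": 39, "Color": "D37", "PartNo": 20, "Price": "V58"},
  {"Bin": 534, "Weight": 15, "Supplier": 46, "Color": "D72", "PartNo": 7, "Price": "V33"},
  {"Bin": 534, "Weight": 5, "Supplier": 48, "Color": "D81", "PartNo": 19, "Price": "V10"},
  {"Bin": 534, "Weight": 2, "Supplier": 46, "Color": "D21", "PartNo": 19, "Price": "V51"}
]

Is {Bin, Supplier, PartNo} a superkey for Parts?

All 17 rows have distinct {Bin, Supplier, PartNo} values, so {Bin, Supplier, PartNo} → (all attributes) holds and {Bin, Supplier, PartNo} is a superkey.

Yes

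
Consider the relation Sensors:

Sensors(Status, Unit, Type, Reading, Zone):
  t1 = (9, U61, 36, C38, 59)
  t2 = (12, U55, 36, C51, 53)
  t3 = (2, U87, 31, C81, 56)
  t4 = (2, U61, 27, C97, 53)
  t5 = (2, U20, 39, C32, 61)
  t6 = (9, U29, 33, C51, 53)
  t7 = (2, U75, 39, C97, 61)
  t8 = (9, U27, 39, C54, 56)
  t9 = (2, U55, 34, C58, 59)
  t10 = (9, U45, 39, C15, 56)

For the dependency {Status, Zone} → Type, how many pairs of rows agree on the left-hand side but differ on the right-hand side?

0

(Status=2, Zone=61): all 2 rows agree on Type — 0 pairs.
(Status=9, Zone=56): all 2 rows agree on Type — 0 pairs.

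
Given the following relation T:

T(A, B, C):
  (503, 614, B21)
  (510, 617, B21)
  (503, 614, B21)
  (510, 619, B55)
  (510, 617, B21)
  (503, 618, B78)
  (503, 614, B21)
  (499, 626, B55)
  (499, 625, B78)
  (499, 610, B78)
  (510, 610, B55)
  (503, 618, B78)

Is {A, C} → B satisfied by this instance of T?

(A=503, C=B21): 3 rows → B = 614, 614, 614 ✓
(A=510, C=B21): 2 rows → B = 617, 617 ✓
(A=510, C=B55): 2 rows → B takes values {619, 610} — violation
(A=503, C=B78): 2 rows → B = 618, 618 ✓
(A=499, C=B55): 1 row → B = 626 ✓
(A=499, C=B78): 2 rows → B takes values {625, 610} — violation
Two rows agree on {A, C} but differ on B, so {A, C} → B does not hold.

No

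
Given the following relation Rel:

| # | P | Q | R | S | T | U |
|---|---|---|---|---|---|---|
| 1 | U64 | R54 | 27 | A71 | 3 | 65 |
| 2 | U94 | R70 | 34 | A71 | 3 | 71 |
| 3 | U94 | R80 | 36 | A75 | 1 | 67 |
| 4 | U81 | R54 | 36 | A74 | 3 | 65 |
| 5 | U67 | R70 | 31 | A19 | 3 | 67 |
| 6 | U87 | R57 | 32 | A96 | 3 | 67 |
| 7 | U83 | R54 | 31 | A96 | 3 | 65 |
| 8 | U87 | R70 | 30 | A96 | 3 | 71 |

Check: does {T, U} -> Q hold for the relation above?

No

(T=3, U=65): rows 1, 4, 7 → Q = R54, R54, R54 ✓
(T=3, U=71): rows 2, 8 → Q = R70, R70 ✓
(T=1, U=67): row 3 → Q = R80 ✓
(T=3, U=67): rows 5, 6 → Q takes values {R70, R57} — violation
Two rows agree on {T, U} but differ on Q, so {T, U} -> Q does not hold.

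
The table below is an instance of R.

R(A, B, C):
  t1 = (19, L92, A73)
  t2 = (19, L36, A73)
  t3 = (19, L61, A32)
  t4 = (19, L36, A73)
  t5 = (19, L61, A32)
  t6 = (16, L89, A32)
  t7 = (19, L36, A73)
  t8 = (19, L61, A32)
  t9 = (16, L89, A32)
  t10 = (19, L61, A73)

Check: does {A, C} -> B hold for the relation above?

No

(A=19, C=A73): rows 1, 2, 4, 7, 10 → B takes values {L92, L36, L61} — violation
(A=19, C=A32): rows 3, 5, 8 → B = L61, L61, L61 ✓
(A=16, C=A32): rows 6, 9 → B = L89, L89 ✓
Two rows agree on {A, C} but differ on B, so {A, C} -> B does not hold.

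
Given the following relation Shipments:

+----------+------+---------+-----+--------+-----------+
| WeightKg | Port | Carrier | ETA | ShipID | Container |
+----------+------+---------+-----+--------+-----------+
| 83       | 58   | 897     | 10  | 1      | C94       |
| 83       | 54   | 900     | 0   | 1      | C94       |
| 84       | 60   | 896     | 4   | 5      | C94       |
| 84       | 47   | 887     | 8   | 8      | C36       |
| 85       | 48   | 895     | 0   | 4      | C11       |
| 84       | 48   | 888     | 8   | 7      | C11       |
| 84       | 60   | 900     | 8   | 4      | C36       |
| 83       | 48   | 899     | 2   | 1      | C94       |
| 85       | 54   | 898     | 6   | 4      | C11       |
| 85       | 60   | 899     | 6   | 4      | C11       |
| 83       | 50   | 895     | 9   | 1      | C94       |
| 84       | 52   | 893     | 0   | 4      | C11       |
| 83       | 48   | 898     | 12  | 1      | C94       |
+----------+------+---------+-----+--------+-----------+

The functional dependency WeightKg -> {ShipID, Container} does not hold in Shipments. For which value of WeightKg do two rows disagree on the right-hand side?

84

WeightKg=83: 5 rows → {ShipID,Container} = (1, C94), (1, C94), (1, C94), (1, C94), (1, C94) ✓
WeightKg=84: 5 rows → {ShipID,Container} takes values {(5, C94), (8, C36), (7, C11), (4, C36), (4, C11)} — violation
WeightKg=85: 3 rows → {ShipID,Container} = (4, C11), (4, C11), (4, C11) ✓
The only WeightKg value with inconsistent RHS is WeightKg=84.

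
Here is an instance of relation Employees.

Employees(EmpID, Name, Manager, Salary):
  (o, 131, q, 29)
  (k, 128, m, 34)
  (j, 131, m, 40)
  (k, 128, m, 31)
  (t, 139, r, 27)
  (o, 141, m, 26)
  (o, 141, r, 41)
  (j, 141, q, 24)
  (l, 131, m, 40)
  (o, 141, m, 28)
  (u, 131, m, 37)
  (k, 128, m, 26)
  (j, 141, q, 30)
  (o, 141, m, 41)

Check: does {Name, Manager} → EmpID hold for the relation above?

No

(Name=131, Manager=q): 1 row → EmpID = o ✓
(Name=128, Manager=m): 3 rows → EmpID = k, k, k ✓
(Name=131, Manager=m): 3 rows → EmpID takes values {j, l, u} — violation
(Name=139, Manager=r): 1 row → EmpID = t ✓
(Name=141, Manager=m): 3 rows → EmpID = o, o, o ✓
(Name=141, Manager=r): 1 row → EmpID = o ✓
(Name=141, Manager=q): 2 rows → EmpID = j, j ✓
Two rows agree on {Name, Manager} but differ on EmpID, so {Name, Manager} → EmpID does not hold.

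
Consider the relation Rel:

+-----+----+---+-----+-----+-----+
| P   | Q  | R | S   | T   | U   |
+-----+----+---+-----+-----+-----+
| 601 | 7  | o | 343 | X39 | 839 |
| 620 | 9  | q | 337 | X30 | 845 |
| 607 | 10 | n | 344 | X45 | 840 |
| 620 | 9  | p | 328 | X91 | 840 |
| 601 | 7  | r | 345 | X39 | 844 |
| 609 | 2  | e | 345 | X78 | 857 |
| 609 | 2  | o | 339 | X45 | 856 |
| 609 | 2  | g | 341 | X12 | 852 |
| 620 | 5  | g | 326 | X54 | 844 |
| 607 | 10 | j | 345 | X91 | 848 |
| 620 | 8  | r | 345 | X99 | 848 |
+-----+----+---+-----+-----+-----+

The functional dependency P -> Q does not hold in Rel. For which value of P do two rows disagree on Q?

P=601: 2 rows → Q = 7, 7 ✓
P=620: 4 rows → Q takes values {9, 5, 8} — violation
P=607: 2 rows → Q = 10, 10 ✓
P=609: 3 rows → Q = 2, 2, 2 ✓
The only P value with inconsistent Q is P=620.

620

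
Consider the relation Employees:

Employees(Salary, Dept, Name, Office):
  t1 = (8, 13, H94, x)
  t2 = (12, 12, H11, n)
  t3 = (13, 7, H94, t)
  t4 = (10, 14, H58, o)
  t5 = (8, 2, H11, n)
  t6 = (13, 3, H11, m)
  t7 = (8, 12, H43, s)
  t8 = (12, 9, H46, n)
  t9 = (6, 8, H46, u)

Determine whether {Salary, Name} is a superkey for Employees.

Yes

All 9 rows have distinct {Salary, Name} values, so {Salary, Name} → (all attributes) holds and {Salary, Name} is a superkey.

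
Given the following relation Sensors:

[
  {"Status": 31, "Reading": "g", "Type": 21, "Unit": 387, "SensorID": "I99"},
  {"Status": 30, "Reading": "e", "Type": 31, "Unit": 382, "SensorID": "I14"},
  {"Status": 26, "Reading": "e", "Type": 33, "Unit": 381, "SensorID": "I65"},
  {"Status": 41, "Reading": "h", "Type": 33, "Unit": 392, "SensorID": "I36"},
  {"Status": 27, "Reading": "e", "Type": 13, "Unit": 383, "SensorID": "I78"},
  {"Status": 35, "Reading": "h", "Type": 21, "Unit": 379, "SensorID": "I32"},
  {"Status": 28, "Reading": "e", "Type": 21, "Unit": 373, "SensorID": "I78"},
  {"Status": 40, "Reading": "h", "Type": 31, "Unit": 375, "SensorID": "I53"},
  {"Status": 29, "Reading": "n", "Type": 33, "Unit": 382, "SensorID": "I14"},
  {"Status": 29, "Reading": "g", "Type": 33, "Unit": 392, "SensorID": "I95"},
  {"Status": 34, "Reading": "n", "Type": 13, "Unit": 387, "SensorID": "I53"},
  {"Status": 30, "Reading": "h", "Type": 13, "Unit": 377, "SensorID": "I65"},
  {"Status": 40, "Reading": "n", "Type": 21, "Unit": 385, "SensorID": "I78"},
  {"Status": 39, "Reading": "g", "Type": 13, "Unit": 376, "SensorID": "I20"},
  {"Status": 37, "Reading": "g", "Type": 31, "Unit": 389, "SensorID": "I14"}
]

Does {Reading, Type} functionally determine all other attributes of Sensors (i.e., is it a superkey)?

All 15 rows have distinct {Reading, Type} values, so {Reading, Type} → (all attributes) holds and {Reading, Type} is a superkey.

Yes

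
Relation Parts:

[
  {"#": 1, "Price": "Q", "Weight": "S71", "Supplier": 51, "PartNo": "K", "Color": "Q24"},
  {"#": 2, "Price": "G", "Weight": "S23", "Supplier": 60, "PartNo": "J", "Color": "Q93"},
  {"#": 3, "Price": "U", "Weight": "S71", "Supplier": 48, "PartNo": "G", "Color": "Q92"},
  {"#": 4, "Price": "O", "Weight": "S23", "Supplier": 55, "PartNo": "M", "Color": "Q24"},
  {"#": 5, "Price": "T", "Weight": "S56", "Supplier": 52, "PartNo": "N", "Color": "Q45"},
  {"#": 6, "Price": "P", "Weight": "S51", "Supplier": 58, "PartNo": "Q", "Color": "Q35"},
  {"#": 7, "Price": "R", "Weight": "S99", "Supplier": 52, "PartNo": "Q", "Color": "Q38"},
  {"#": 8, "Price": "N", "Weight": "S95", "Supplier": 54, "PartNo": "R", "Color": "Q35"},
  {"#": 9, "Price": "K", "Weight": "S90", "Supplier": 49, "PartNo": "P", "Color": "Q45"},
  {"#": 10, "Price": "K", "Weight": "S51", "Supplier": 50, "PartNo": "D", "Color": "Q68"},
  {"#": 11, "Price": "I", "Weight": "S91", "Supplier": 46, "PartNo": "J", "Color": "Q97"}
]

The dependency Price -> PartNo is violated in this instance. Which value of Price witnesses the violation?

K

Price=Q: row 1 → PartNo = K ✓
Price=G: row 2 → PartNo = J ✓
Price=U: row 3 → PartNo = G ✓
Price=O: row 4 → PartNo = M ✓
Price=T: row 5 → PartNo = N ✓
Price=P: row 6 → PartNo = Q ✓
Price=R: row 7 → PartNo = Q ✓
Price=N: row 8 → PartNo = R ✓
Price=K: rows 9, 10 → PartNo takes values {P, D} — violation
Price=I: row 11 → PartNo = J ✓
The only Price value with inconsistent PartNo is Price=K.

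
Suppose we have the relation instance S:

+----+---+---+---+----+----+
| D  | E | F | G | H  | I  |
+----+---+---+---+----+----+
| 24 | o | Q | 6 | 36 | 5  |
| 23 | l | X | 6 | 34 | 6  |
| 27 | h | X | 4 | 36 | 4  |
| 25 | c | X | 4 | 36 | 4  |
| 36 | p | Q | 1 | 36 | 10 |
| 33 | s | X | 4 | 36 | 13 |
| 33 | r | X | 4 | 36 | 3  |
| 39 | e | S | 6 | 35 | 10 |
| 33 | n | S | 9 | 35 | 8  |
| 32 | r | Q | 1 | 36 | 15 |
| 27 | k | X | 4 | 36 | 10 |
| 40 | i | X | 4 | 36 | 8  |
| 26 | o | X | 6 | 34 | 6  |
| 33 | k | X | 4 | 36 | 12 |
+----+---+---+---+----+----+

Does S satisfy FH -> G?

No

(F=Q, H=36): 3 rows → G takes values {6, 1} — violation
(F=X, H=34): 2 rows → G = 6, 6 ✓
(F=X, H=36): 7 rows → G = 4, 4, 4, 4, 4, 4, 4 ✓
(F=S, H=35): 2 rows → G takes values {6, 9} — violation
Two rows agree on FH but differ on G, so FH -> G does not hold.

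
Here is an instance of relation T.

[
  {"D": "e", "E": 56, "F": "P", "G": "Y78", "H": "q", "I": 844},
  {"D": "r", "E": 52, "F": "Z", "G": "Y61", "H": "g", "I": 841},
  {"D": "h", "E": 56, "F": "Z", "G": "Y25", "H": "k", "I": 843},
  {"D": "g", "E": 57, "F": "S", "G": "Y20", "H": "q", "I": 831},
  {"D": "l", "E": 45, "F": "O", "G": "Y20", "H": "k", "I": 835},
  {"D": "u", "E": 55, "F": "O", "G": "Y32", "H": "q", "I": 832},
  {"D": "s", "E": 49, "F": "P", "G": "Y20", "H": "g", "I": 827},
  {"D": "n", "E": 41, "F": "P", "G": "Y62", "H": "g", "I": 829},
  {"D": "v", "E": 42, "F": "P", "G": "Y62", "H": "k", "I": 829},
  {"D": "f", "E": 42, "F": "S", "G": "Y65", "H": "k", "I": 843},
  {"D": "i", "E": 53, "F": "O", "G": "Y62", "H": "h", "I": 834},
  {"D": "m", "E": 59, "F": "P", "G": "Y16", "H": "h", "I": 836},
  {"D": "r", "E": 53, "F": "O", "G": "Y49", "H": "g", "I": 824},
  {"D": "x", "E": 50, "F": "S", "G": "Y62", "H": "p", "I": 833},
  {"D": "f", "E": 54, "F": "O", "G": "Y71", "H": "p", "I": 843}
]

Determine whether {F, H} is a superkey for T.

Two distinct rows share (F=P, H=g), so {F, H} does not determine every attribute — not a superkey.

No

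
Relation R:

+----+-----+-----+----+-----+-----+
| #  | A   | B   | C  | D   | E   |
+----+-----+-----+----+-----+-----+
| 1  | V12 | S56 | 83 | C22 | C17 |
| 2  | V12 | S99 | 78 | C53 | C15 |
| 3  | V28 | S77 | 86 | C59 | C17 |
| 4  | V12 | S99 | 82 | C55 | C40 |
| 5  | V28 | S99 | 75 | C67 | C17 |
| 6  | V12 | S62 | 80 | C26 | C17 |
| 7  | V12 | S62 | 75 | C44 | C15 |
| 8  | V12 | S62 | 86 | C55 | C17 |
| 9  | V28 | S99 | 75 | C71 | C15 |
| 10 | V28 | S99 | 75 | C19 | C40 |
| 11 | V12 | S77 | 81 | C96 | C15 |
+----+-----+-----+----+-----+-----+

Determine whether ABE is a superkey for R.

No

Rows 6 and 8 have the same ABE value (A=V12, B=S62, E=C17) but are distinct tuples, so ABE does not determine every attribute — not a superkey.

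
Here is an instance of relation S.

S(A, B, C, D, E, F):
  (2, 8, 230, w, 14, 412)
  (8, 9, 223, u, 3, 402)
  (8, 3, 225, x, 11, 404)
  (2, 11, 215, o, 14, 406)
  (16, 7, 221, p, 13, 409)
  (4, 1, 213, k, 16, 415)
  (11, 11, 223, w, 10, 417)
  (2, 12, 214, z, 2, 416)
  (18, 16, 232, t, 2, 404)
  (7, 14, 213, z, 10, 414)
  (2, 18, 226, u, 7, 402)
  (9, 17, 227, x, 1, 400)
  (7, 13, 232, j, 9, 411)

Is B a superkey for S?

Two distinct rows share B=11, so B does not determine every attribute — not a superkey.

No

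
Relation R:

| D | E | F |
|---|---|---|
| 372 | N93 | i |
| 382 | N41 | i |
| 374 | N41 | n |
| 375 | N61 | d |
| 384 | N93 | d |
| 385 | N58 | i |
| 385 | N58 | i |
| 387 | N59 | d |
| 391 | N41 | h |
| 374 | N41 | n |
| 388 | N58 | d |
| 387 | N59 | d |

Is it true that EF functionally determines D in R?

Yes

(E=N93, F=i): 1 row → D = 372 ✓
(E=N41, F=i): 1 row → D = 382 ✓
(E=N41, F=n): 2 rows → D = 374, 374 ✓
(E=N61, F=d): 1 row → D = 375 ✓
(E=N93, F=d): 1 row → D = 384 ✓
(E=N58, F=i): 2 rows → D = 385, 385 ✓
(E=N59, F=d): 2 rows → D = 387, 387 ✓
(E=N41, F=h): 1 row → D = 391 ✓
(E=N58, F=d): 1 row → D = 388 ✓
Every EF value is associated with a single D value, so EF -> D holds.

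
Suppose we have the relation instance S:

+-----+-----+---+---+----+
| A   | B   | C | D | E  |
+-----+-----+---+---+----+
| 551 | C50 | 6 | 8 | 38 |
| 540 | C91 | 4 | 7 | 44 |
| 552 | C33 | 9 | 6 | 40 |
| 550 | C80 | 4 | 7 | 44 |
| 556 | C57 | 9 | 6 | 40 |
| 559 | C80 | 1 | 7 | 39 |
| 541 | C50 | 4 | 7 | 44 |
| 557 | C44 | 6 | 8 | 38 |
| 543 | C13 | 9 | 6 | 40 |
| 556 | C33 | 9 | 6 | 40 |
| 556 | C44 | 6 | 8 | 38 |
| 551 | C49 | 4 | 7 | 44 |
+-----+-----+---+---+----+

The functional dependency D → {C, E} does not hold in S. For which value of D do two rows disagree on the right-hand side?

7

D=8: 3 rows → {C,E} = (6, 38), (6, 38), (6, 38) ✓
D=7: 5 rows → {C,E} takes values {(4, 44), (1, 39)} — violation
D=6: 4 rows → {C,E} = (9, 40), (9, 40), (9, 40), (9, 40) ✓
The only D value with inconsistent RHS is D=7.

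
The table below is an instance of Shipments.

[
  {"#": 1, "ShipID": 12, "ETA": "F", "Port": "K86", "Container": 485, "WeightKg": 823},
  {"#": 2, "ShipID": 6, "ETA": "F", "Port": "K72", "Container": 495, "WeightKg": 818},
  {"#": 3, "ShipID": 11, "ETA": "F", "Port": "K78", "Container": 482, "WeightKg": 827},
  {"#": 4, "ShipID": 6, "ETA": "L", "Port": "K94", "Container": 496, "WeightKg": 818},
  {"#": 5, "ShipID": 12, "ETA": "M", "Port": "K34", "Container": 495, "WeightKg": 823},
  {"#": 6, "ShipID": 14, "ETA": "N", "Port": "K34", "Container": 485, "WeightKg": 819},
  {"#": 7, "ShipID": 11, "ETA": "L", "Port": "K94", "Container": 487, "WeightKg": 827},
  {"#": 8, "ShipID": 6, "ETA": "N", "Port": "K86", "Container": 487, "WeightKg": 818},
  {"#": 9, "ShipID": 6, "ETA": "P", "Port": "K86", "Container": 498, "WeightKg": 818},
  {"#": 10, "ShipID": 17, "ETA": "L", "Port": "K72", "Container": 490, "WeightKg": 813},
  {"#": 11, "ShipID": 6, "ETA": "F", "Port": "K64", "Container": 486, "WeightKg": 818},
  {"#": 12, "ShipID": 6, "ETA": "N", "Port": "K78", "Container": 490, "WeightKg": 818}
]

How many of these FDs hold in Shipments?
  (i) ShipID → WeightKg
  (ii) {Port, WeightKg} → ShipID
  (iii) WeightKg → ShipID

(i) ShipID → WeightKg: every LHS value maps to a single RHS value — holds.
(ii) {Port, WeightKg} → ShipID: every LHS value maps to a single RHS value — holds.
(iii) WeightKg → ShipID: every LHS value maps to a single RHS value — holds.
3 of the 3 dependencies hold.

3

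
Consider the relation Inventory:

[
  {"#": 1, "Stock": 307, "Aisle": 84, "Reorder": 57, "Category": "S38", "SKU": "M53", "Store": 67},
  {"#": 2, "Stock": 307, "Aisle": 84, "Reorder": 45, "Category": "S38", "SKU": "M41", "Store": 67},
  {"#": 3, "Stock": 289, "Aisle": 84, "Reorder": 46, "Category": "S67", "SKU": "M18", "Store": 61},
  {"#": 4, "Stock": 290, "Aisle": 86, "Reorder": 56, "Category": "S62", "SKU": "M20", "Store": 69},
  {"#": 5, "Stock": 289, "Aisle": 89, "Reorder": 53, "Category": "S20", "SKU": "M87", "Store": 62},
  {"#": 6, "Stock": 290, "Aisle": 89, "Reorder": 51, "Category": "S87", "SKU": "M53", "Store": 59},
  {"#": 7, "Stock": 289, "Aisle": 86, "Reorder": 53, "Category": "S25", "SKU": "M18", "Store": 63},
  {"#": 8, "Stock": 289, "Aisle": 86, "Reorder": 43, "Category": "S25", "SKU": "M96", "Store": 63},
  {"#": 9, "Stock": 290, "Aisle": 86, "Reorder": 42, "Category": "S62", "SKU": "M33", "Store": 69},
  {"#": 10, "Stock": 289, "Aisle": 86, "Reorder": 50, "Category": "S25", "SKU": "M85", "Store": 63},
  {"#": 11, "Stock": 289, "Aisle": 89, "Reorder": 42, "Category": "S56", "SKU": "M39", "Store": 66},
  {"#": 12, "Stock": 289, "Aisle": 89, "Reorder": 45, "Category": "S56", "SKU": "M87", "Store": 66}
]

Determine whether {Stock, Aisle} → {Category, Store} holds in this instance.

(Stock=307, Aisle=84): rows 1, 2 → {Category,Store} = (S38, 67), (S38, 67) ✓
(Stock=289, Aisle=84): row 3 → {Category,Store} = (S67, 61) ✓
(Stock=290, Aisle=86): rows 4, 9 → {Category,Store} = (S62, 69), (S62, 69) ✓
(Stock=289, Aisle=89): rows 5, 11, 12 → {Category,Store} takes values {(S20, 62), (S56, 66)} — violation
(Stock=290, Aisle=89): row 6 → {Category,Store} = (S87, 59) ✓
(Stock=289, Aisle=86): rows 7, 8, 10 → {Category,Store} = (S25, 63), (S25, 63), (S25, 63) ✓
Two rows agree on {Stock, Aisle} but differ on {Category, Store}, so {Stock, Aisle} → {Category, Store} does not hold.

No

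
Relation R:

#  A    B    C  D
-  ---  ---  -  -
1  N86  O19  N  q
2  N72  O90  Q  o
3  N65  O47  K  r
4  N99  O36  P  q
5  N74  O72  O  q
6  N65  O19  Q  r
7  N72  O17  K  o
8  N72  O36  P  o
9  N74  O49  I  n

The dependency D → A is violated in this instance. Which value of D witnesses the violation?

D=q: rows 1, 4, 5 → A takes values {N86, N99, N74} — violation
D=o: rows 2, 7, 8 → A = N72, N72, N72 ✓
D=r: rows 3, 6 → A = N65, N65 ✓
D=n: row 9 → A = N74 ✓
The only D value with inconsistent A is D=q.

q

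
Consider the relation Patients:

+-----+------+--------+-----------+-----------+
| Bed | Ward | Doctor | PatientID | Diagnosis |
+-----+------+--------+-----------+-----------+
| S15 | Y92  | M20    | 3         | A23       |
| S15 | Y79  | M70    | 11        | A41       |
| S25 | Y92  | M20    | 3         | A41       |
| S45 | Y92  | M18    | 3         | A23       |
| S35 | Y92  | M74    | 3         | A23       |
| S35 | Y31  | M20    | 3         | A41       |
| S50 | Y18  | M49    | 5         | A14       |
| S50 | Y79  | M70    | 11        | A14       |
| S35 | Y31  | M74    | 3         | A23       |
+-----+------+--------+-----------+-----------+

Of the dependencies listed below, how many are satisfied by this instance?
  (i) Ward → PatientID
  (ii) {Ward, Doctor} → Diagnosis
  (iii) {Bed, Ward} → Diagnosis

1

(i) Ward → PatientID: every LHS value maps to a single RHS value — holds.
(ii) {Ward, Doctor} → Diagnosis: (Ward=Y92, Doctor=M20): 2 rows → Diagnosis takes values {A23, A41} — violation; (Ward=Y79, Doctor=M70): 2 rows → Diagnosis takes values {A41, A14} — violation — fails.
(iii) {Bed, Ward} → Diagnosis: (Bed=S35, Ward=Y31): 2 rows → Diagnosis takes values {A41, A23} — violation — fails.
1 of the 3 dependencies holds.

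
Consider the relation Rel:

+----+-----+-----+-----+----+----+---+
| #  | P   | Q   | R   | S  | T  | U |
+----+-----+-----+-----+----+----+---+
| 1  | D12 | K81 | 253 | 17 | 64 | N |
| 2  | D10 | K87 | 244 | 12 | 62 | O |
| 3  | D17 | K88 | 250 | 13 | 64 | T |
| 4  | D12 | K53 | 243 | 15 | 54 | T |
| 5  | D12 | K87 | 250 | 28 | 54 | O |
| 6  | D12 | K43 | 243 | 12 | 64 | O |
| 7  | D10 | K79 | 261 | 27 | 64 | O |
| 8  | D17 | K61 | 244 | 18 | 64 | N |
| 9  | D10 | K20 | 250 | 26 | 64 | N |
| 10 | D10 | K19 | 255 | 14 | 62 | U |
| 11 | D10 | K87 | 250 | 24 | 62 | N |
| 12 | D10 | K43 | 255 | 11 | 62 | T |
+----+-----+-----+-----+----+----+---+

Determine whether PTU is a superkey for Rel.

Yes

All 12 rows have distinct PTU values, so PTU → (all attributes) holds and PTU is a superkey.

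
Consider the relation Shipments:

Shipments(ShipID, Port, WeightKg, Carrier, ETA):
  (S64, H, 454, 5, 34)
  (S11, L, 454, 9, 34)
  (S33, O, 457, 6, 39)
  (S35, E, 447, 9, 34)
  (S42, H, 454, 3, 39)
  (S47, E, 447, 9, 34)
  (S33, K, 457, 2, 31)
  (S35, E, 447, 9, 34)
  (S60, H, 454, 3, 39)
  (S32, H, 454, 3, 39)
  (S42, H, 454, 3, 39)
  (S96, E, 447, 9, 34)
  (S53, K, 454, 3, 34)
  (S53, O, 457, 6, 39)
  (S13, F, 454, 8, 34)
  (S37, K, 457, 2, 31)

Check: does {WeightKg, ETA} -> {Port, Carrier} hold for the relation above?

No

(WeightKg=454, ETA=34): 4 rows → {Port,Carrier} takes values {(H, 5), (L, 9), (K, 3), (F, 8)} — violation
(WeightKg=457, ETA=39): 2 rows → {Port,Carrier} = (O, 6), (O, 6) ✓
(WeightKg=447, ETA=34): 4 rows → {Port,Carrier} = (E, 9), (E, 9), (E, 9), (E, 9) ✓
(WeightKg=454, ETA=39): 4 rows → {Port,Carrier} = (H, 3), (H, 3), (H, 3), (H, 3) ✓
(WeightKg=457, ETA=31): 2 rows → {Port,Carrier} = (K, 2), (K, 2) ✓
Two rows agree on {WeightKg, ETA} but differ on {Port, Carrier}, so {WeightKg, ETA} -> {Port, Carrier} does not hold.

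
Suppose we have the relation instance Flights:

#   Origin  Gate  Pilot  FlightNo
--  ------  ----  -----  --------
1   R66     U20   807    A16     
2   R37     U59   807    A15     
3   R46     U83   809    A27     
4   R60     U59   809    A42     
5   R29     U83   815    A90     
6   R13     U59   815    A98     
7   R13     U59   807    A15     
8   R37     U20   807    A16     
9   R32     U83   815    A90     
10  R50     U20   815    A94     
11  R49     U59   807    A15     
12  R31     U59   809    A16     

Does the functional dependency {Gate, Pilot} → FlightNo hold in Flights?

(Gate=U20, Pilot=807): rows 1, 8 → FlightNo = A16, A16 ✓
(Gate=U59, Pilot=807): rows 2, 7, 11 → FlightNo = A15, A15, A15 ✓
(Gate=U83, Pilot=809): row 3 → FlightNo = A27 ✓
(Gate=U59, Pilot=809): rows 4, 12 → FlightNo takes values {A42, A16} — violation
(Gate=U83, Pilot=815): rows 5, 9 → FlightNo = A90, A90 ✓
(Gate=U59, Pilot=815): row 6 → FlightNo = A98 ✓
(Gate=U20, Pilot=815): row 10 → FlightNo = A94 ✓
Two rows agree on {Gate, Pilot} but differ on FlightNo, so {Gate, Pilot} → FlightNo does not hold.

No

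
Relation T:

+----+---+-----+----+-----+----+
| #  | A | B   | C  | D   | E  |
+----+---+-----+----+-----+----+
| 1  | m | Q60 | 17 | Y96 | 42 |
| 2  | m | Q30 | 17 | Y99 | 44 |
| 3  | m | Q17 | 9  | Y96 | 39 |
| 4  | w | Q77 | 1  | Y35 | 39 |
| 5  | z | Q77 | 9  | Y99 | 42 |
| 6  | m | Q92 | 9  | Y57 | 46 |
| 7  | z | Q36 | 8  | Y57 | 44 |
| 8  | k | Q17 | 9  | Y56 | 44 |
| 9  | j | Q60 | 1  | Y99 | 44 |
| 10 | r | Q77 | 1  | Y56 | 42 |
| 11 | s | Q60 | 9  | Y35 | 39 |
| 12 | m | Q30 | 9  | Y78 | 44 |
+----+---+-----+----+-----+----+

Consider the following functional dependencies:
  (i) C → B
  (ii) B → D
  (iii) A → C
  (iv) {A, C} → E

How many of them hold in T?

0

(i) C → B: C=17: rows 1, 2 → B takes values {Q60, Q30} — violation; C=9: rows 3, 5, 6, 8, 11, 12 → B takes values {Q17, Q77, Q92, Q60, Q30} — violation; C=1: rows 4, 9, 10 → B takes values {Q77, Q60} — violation — fails.
(ii) B → D: B=Q60: rows 1, 9, 11 → D takes values {Y96, Y99, Y35} — violation; B=Q30: rows 2, 12 → D takes values {Y99, Y78} — violation; B=Q17: rows 3, 8 → D takes values {Y96, Y56} — violation; B=Q77: rows 4, 5, 10 → D takes values {Y35, Y99, Y56} — violation — fails.
(iii) A → C: A=m: rows 1, 2, 3, 6, 12 → C takes values {17, 9} — violation; A=z: rows 5, 7 → C takes values {9, 8} — violation — fails.
(iv) {A, C} → E: (A=m, C=17): rows 1, 2 → E takes values {42, 44} — violation; (A=m, C=9): rows 3, 6, 12 → E takes values {39, 46, 44} — violation — fails.
None of the 4 dependencies hold.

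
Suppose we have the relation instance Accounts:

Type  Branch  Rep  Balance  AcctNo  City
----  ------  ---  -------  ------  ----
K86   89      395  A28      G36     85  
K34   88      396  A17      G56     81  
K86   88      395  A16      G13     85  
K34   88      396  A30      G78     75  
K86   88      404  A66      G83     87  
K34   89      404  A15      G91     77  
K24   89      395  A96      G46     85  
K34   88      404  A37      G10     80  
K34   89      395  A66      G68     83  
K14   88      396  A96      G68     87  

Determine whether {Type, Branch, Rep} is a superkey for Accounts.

Two distinct rows share (Type=K34, Branch=88, Rep=396), so {Type, Branch, Rep} does not determine every attribute — not a superkey.

No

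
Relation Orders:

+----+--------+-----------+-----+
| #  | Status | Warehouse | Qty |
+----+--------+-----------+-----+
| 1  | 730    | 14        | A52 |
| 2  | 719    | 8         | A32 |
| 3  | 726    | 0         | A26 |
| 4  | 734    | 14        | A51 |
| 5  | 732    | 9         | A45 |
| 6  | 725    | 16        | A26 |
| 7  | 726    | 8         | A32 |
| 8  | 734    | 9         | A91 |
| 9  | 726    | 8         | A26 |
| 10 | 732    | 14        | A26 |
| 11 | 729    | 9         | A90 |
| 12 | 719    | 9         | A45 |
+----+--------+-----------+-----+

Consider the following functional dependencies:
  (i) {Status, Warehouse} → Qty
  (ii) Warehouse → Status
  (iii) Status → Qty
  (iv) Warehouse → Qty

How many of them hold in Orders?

0

(i) {Status, Warehouse} → Qty: (Status=726, Warehouse=8): rows 7, 9 → Qty takes values {A32, A26} — violation — fails.
(ii) Warehouse → Status: Warehouse=14: rows 1, 4, 10 → Status takes values {730, 734, 732} — violation; Warehouse=8: rows 2, 7, 9 → Status takes values {719, 726} — violation; Warehouse=9: rows 5, 8, 11, 12 → Status takes values {732, 734, 729, 719} — violation — fails.
(iii) Status → Qty: Status=719: rows 2, 12 → Qty takes values {A32, A45} — violation; Status=726: rows 3, 7, 9 → Qty takes values {A26, A32} — violation; Status=734: rows 4, 8 → Qty takes values {A51, A91} — violation; Status=732: rows 5, 10 → Qty takes values {A45, A26} — violation — fails.
(iv) Warehouse → Qty: Warehouse=14: rows 1, 4, 10 → Qty takes values {A52, A51, A26} — violation; Warehouse=8: rows 2, 7, 9 → Qty takes values {A32, A26} — violation; Warehouse=9: rows 5, 8, 11, 12 → Qty takes values {A45, A91, A90} — violation — fails.
None of the 4 dependencies hold.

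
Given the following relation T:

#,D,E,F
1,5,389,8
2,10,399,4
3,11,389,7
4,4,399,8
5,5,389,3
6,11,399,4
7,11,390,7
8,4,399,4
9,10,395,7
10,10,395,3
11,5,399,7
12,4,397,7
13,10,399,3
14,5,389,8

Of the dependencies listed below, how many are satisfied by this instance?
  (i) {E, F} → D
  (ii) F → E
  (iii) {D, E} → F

0

(i) {E, F} → D: (E=399, F=4): rows 2, 6, 8 → D takes values {10, 11, 4} — violation — fails.
(ii) F → E: F=8: rows 1, 4, 14 → E takes values {389, 399} — violation; F=7: rows 3, 7, 9, 11, 12 → E takes values {389, 390, 395, 399, 397} — violation; F=3: rows 5, 10, 13 → E takes values {389, 395, 399} — violation — fails.
(iii) {D, E} → F: (D=5, E=389): rows 1, 5, 14 → F takes values {8, 3} — violation; (D=10, E=399): rows 2, 13 → F takes values {4, 3} — violation; (D=4, E=399): rows 4, 8 → F takes values {8, 4} — violation; (D=10, E=395): rows 9, 10 → F takes values {7, 3} — violation — fails.
None of the 3 dependencies hold.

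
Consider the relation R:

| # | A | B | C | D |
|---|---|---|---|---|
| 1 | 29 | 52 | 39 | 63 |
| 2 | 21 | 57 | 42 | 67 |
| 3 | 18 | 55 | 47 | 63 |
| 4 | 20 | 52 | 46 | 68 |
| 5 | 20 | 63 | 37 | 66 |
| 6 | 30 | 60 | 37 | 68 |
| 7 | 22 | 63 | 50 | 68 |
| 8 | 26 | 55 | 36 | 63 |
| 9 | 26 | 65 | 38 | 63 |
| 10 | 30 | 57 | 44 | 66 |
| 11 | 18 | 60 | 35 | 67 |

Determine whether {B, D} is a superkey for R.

Rows 3 and 8 have the same {B, D} value (B=55, D=63) but are distinct tuples, so {B, D} does not determine every attribute — not a superkey.

No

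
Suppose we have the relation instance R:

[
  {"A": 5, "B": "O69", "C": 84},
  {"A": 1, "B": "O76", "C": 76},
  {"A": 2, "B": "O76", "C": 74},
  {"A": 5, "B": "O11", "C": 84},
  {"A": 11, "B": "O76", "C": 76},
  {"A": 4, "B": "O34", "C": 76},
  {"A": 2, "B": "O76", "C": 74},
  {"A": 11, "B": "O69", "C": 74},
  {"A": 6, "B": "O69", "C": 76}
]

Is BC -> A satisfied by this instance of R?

No

(B=O69, C=84): 1 row → A = 5 ✓
(B=O76, C=76): 2 rows → A takes values {1, 11} — violation
(B=O76, C=74): 2 rows → A = 2, 2 ✓
(B=O11, C=84): 1 row → A = 5 ✓
(B=O34, C=76): 1 row → A = 4 ✓
(B=O69, C=74): 1 row → A = 11 ✓
(B=O69, C=76): 1 row → A = 6 ✓
Two rows agree on BC but differ on A, so BC -> A does not hold.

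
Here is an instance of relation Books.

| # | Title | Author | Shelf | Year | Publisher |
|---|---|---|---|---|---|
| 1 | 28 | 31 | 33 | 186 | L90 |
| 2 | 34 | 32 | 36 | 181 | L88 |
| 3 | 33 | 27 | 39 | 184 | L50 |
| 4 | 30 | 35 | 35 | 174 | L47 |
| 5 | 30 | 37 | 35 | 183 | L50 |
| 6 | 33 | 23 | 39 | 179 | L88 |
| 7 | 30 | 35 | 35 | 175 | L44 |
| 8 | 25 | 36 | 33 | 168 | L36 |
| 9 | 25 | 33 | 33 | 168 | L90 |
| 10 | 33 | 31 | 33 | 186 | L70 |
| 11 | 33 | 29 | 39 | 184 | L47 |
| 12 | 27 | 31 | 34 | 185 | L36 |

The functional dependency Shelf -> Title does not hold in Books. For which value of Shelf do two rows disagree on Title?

Shelf=33: rows 1, 8, 9, 10 → Title takes values {28, 25, 33} — violation
Shelf=36: row 2 → Title = 34 ✓
Shelf=39: rows 3, 6, 11 → Title = 33, 33, 33 ✓
Shelf=35: rows 4, 5, 7 → Title = 30, 30, 30 ✓
Shelf=34: row 12 → Title = 27 ✓
The only Shelf value with inconsistent Title is Shelf=33.

33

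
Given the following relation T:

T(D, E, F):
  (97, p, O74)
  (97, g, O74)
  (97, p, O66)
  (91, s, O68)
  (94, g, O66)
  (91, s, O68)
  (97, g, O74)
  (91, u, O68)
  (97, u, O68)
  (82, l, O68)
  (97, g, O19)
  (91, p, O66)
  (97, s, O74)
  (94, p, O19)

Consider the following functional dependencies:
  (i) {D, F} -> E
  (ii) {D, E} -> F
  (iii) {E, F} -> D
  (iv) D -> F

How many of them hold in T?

(i) {D, F} -> E: (D=97, F=O74): 4 rows → E takes values {p, g, s} — violation; (D=91, F=O68): 3 rows → E takes values {s, u} — violation — fails.
(ii) {D, E} -> F: (D=97, E=p): 2 rows → F takes values {O74, O66} — violation; (D=97, E=g): 3 rows → F takes values {O74, O19} — violation — fails.
(iii) {E, F} -> D: (E=p, F=O66): 2 rows → D takes values {97, 91} — violation; (E=u, F=O68): 2 rows → D takes values {91, 97} — violation — fails.
(iv) D -> F: D=97: 7 rows → F takes values {O74, O66, O68, O19} — violation; D=91: 4 rows → F takes values {O68, O66} — violation; D=94: 2 rows → F takes values {O66, O19} — violation — fails.
None of the 4 dependencies hold.

0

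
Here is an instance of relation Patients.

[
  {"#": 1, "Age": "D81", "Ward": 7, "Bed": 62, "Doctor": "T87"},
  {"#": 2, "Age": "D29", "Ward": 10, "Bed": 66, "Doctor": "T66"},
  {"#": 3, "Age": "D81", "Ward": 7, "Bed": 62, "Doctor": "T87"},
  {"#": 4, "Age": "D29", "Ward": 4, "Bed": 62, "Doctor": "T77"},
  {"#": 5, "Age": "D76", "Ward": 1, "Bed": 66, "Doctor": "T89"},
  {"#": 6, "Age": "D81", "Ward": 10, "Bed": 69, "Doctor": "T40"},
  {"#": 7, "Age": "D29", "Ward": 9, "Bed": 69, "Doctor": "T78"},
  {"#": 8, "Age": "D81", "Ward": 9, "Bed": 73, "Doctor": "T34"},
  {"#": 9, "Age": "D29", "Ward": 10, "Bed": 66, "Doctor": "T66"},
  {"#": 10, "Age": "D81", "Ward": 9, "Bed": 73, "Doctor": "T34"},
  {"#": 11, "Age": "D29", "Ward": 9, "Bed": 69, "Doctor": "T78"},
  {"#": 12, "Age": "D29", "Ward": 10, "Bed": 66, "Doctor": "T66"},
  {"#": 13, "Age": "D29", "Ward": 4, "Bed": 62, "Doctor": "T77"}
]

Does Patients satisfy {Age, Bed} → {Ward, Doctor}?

Yes

(Age=D81, Bed=62): rows 1, 3 → {Ward,Doctor} = (7, T87), (7, T87) ✓
(Age=D29, Bed=66): rows 2, 9, 12 → {Ward,Doctor} = (10, T66), (10, T66), (10, T66) ✓
(Age=D29, Bed=62): rows 4, 13 → {Ward,Doctor} = (4, T77), (4, T77) ✓
(Age=D76, Bed=66): row 5 → {Ward,Doctor} = (1, T89) ✓
(Age=D81, Bed=69): row 6 → {Ward,Doctor} = (10, T40) ✓
(Age=D29, Bed=69): rows 7, 11 → {Ward,Doctor} = (9, T78), (9, T78) ✓
(Age=D81, Bed=73): rows 8, 10 → {Ward,Doctor} = (9, T34), (9, T34) ✓
Every {Age, Bed} value is associated with a single {Ward, Doctor} value, so {Age, Bed} → {Ward, Doctor} holds.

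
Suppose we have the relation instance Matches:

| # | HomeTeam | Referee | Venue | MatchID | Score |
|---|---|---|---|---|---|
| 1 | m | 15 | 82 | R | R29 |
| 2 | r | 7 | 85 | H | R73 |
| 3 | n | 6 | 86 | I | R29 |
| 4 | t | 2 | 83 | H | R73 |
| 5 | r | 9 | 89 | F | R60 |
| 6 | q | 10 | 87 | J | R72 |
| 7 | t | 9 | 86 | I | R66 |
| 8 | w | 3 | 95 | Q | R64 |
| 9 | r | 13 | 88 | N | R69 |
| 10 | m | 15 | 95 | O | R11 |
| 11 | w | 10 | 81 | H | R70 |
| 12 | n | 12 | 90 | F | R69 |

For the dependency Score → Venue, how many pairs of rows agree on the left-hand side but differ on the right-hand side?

Score=R29: violating pairs (1,3) — 1 pair.
Score=R73: violating pairs (2,4) — 1 pair.
Score=R69: violating pairs (9,12) — 1 pair.

3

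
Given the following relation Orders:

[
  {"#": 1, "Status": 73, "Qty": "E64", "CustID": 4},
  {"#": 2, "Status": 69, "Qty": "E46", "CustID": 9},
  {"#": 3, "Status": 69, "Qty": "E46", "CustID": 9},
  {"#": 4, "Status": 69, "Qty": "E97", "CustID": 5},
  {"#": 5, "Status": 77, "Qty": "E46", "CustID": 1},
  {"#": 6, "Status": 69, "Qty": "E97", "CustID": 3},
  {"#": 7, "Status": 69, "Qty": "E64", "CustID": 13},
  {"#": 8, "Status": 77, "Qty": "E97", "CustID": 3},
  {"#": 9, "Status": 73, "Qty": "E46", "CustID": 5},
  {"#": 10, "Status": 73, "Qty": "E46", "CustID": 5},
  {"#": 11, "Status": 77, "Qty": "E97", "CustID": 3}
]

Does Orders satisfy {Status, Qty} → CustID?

No

(Status=73, Qty=E64): row 1 → CustID = 4 ✓
(Status=69, Qty=E46): rows 2, 3 → CustID = 9, 9 ✓
(Status=69, Qty=E97): rows 4, 6 → CustID takes values {5, 3} — violation
(Status=77, Qty=E46): row 5 → CustID = 1 ✓
(Status=69, Qty=E64): row 7 → CustID = 13 ✓
(Status=77, Qty=E97): rows 8, 11 → CustID = 3, 3 ✓
(Status=73, Qty=E46): rows 9, 10 → CustID = 5, 5 ✓
Two rows agree on {Status, Qty} but differ on CustID, so {Status, Qty} → CustID does not hold.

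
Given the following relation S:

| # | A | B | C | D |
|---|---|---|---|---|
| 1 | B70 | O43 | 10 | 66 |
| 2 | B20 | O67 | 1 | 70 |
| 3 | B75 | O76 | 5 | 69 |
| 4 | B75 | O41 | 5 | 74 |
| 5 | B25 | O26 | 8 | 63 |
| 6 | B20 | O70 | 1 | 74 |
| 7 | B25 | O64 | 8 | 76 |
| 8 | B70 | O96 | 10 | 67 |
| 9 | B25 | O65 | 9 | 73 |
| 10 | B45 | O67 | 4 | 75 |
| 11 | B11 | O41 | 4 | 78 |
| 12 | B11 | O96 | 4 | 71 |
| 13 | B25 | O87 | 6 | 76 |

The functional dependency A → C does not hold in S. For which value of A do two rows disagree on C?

B25

A=B70: rows 1, 8 → C = 10, 10 ✓
A=B20: rows 2, 6 → C = 1, 1 ✓
A=B75: rows 3, 4 → C = 5, 5 ✓
A=B25: rows 5, 7, 9, 13 → C takes values {8, 9, 6} — violation
A=B45: row 10 → C = 4 ✓
A=B11: rows 11, 12 → C = 4, 4 ✓
The only A value with inconsistent C is A=B25.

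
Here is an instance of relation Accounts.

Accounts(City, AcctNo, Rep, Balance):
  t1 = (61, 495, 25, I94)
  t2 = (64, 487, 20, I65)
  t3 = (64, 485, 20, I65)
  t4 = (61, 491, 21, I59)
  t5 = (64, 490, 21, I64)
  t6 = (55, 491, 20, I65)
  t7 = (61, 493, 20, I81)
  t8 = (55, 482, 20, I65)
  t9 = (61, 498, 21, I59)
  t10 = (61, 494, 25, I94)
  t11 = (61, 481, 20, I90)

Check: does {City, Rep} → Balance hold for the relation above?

(City=61, Rep=25): rows 1, 10 → Balance = I94, I94 ✓
(City=64, Rep=20): rows 2, 3 → Balance = I65, I65 ✓
(City=61, Rep=21): rows 4, 9 → Balance = I59, I59 ✓
(City=64, Rep=21): row 5 → Balance = I64 ✓
(City=55, Rep=20): rows 6, 8 → Balance = I65, I65 ✓
(City=61, Rep=20): rows 7, 11 → Balance takes values {I81, I90} — violation
Two rows agree on {City, Rep} but differ on Balance, so {City, Rep} → Balance does not hold.

No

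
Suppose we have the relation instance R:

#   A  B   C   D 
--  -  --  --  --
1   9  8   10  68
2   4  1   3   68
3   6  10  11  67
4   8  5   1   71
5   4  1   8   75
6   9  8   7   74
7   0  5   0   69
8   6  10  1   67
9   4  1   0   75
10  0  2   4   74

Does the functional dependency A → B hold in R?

No

A=9: rows 1, 6 → B = 8, 8 ✓
A=4: rows 2, 5, 9 → B = 1, 1, 1 ✓
A=6: rows 3, 8 → B = 10, 10 ✓
A=8: row 4 → B = 5 ✓
A=0: rows 7, 10 → B takes values {5, 2} — violation
Two rows agree on A but differ on B, so A → B does not hold.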